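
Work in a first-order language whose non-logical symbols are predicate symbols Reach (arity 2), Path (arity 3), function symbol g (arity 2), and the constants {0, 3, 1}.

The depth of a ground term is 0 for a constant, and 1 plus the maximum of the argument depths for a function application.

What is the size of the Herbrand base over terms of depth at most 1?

First count ground terms of depth ≤ 1.
Let N_k = |{terms of depth ≤ k}|. Then N_0 = 3 and N_k = 3 + N_{k-1}^2 for k ≥ 1 (one summand per function symbol, arity giving the exponent).
N_0 = 3
N_1 = 3 + 3^2 = 12
Explicitly: 0, 3, 1, g(0, 0), g(0, 3), g(0, 1), g(3, 0), g(3, 3), g(3, 1), g(1, 0), g(1, 3), g(1, 1).
So |H| = 12.
Ground atoms are formed by filling each argument slot of a predicate with a term from H, so an r-ary predicate gives |H|^r atoms:
  Reach: 12^2 = 144;  Path: 12^3 = 1728
Total ground atoms: 144 + 1728 = 1872.

1872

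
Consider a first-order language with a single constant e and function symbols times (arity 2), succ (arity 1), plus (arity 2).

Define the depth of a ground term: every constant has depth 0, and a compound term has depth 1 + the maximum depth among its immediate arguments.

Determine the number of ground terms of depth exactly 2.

33

Count level by level. With function symbols times/2, succ/1, plus/2, the terms of depth ≤ k are the 1 constant together with each function applied to depth-≤(k−1) tuples, so N_k = 1 + N_{k-1}^2 + N_{k-1} + N_{k-1}^2.
N_0 = 1
N_1 = 1 + 1^2 + 1 + 1^2 = 4
N_2 = 1 + 4^2 + 4 + 4^2 = 37
Terms of depth exactly 2: N_2 − N_1 = 37 − 4 = 33.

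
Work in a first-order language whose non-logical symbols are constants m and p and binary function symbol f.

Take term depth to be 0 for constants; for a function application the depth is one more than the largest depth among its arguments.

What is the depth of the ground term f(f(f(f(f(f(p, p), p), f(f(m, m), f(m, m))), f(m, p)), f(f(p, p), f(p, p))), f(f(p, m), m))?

6

depth(f(p, p)) = 1 + max(0, 0) = 1
depth(f(f(p, p), p)) = 1 + max(1, 0) = 2
depth(f(m, m)) = 1 + max(0, 0) = 1
depth(f(f(m, m), f(m, m))) = 1 + max(1, 1) = 2
depth(f(f(f(p, p), p), f(f(m, m), f(m, m)))) = 1 + max(2, 2) = 3
depth(f(m, p)) = 1 + max(0, 0) = 1
depth(f(f(f(f(p, p), p), f(f(m, m), f(m, m))), f(m, p))) = 1 + max(3, 1) = 4
depth(f(f(p, p), f(p, p))) = 1 + max(1, 1) = 2
depth(f(f(f(f(f(p, p), p), f(f(m, m), f(m, m))), f(m, p)), f(f(p, p), f(p, p)))) = 1 + max(4, 2) = 5
depth(f(p, m)) = 1 + max(0, 0) = 1
depth(f(f(p, m), m)) = 1 + max(1, 0) = 2
depth(f(f(f(f(f(f(p, p), p), f(f(m, m), f(m, m))), f(m, p)), f(f(p, p), f(p, p))), f(f(p, m), m))) = 1 + max(5, 2) = 6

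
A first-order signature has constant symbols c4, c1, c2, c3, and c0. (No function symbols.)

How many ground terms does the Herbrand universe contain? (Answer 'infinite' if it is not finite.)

5

There are no function symbols, so every ground term is one of the 5 constants.
The Herbrand universe is {c4, c1, c2, c3, c0}, which is finite with 5 elements.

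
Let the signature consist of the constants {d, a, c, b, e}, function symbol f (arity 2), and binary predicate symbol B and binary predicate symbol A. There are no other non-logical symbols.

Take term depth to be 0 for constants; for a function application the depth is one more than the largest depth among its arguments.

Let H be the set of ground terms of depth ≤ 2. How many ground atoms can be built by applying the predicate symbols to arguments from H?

First count ground terms of depth ≤ 2.
Write N_k for the number of ground terms of depth ≤ k. A term of depth ≤ k is either a constant or a function symbol applied to arguments of depth ≤ k−1, so N_k = 5 + N_{k-1}^2.
N_0 = 5
N_1 = 5 + 5^2 = 30
N_2 = 5 + 30^2 = 905
So |H| = 905.
A ground atom is a predicate applied to a tuple of terms from H, so the count is the sum over predicates of |H|^arity:
  B: 905^2 = 819025;  A: 905^2 = 819025
Total ground atoms: 819025 + 819025 = 1638050.

1638050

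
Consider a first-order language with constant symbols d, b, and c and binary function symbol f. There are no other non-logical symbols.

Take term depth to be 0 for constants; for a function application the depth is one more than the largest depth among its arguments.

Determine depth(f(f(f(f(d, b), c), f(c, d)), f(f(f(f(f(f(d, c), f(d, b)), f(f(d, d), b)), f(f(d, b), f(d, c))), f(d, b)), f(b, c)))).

7

depth(f(d, b)) = 1 + max(0, 0) = 1
depth(f(f(d, b), c)) = 1 + max(1, 0) = 2
depth(f(c, d)) = 1 + max(0, 0) = 1
depth(f(f(f(d, b), c), f(c, d))) = 1 + max(2, 1) = 3
depth(f(d, c)) = 1 + max(0, 0) = 1
depth(f(f(d, c), f(d, b))) = 1 + max(1, 1) = 2
depth(f(d, d)) = 1 + max(0, 0) = 1
depth(f(f(d, d), b)) = 1 + max(1, 0) = 2
depth(f(f(f(d, c), f(d, b)), f(f(d, d), b))) = 1 + max(2, 2) = 3
depth(f(f(d, b), f(d, c))) = 1 + max(1, 1) = 2
depth(f(f(f(f(d, c), f(d, b)), f(f(d, d), b)), f(f(d, b), f(d, c)))) = 1 + max(3, 2) = 4
depth(f(f(f(f(f(d, c), f(d, b)), f(f(d, d), b)), f(f(d, b), f(d, c))), f(d, b))) = 1 + max(4, 1) = 5
depth(f(b, c)) = 1 + max(0, 0) = 1
depth(f(f(f(f(f(f(d, c), f(d, b)), f(f(d, d), b)), f(f(d, b), f(d, c))), f(d, b)), f(b, c))) = 1 + max(5, 1) = 6
depth(f(f(f(f(d, b), c), f(c, d)), f(f(f(f(f(f(d, c), f(d, b)), f(f(d, d), b)), f(f(d, b), f(d, c))), f(d, b)), f(b, c)))) = 1 + max(3, 6) = 7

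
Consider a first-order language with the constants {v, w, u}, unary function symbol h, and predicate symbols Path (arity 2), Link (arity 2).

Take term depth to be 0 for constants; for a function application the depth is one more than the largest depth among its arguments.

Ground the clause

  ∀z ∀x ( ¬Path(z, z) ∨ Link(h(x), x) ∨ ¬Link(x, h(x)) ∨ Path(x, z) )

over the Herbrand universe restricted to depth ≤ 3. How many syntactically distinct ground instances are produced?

Ground terms of depth ≤ 3:
  Count level by level. With function symbols h/1, the terms of depth ≤ k are the 3 constants together with each function applied to depth-≤(k−1) tuples, so N_k = 3 + N_{k-1}.
  N_0 = 3
  N_1 = 3 + 3 = 6
  N_2 = 3 + 6 = 9
  N_3 = 3 + 9 = 12
  Explicitly: v, w, u, h(v), h(w), h(u), h(h(v)), h(h(w)), h(h(u)), h(h(h(v))), h(h(h(w))), h(h(h(u))).
So there are 12 ground terms available for substitution.
Each of z, x ranges independently over the available ground terms, and distinct assignments produce distinct instances.
Number of ground instances = 12^2 = 144.

144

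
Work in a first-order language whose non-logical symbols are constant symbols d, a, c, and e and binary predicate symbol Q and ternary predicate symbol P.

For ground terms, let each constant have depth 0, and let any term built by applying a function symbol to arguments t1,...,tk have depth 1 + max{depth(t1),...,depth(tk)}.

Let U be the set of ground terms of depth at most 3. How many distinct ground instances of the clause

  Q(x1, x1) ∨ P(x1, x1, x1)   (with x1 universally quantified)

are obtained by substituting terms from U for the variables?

Ground terms of depth ≤ 3:
  With no function symbols every ground term is a constant, so there are exactly 4 ground terms at every depth bound.
  N_0 = 4
  N_1 = 4
  N_2 = 4
  N_3 = 4
  Explicitly: d, a, c, e.
So there are 4 ground terms available for substitution.
There is 1 variable to instantiate (x1),  occurring in at least one literal, so different choices give different ground instances.
Number of ground instances = 4.

4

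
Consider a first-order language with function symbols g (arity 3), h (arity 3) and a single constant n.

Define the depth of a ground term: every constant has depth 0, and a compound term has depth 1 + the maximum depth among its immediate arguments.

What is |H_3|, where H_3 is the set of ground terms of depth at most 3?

Let N_k count ground terms of depth at most k. Each non-constant term of depth ≤ k is some function symbol applied to depth-≤(k−1) arguments, giving N_k = 1 + N_{k-1}^3 + N_{k-1}^3.
N_0 = 1
N_1 = 1 + 1^3 + 1^3 = 3
N_2 = 1 + 3^3 + 3^3 = 55
N_3 = 1 + 55^3 + 55^3 = 332751

332751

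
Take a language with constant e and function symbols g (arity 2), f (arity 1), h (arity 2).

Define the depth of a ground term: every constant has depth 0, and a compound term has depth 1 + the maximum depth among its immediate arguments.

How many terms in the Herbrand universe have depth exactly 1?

3

If N_k denotes the number of depth-≤k ground terms, the 1 constant gives N_0 = 1, and each function symbol of arity r contributes N_{k-1}^r new terms at level k: N_k = 1 + N_{k-1}^2 + N_{k-1} + N_{k-1}^2.
N_0 = 1
N_1 = 1 + 1^2 + 1 + 1^2 = 4
Terms of depth exactly 1: N_1 − N_0 = 4 − 1 = 3.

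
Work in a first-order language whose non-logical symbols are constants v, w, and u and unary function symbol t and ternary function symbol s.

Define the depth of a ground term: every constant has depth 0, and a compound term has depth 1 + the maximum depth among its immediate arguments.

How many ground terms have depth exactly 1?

30

If N_k denotes the number of depth-≤k ground terms, the 3 constants give N_0 = 3, and each function symbol of arity r contributes N_{k-1}^r new terms at level k: N_k = 3 + N_{k-1} + N_{k-1}^3.
N_0 = 3
N_1 = 3 + 3 + 3^3 = 33
Terms of depth exactly 1: N_1 − N_0 = 33 − 3 = 30.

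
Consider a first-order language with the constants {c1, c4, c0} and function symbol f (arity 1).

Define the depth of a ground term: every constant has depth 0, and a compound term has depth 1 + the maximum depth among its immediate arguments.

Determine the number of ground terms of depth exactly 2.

3

If N_k denotes the number of depth-≤k ground terms, the 3 constants give N_0 = 3, and each function symbol of arity r contributes N_{k-1}^r new terms at level k: N_k = 3 + N_{k-1}.
N_0 = 3
N_1 = 3 + 3 = 6
N_2 = 3 + 6 = 9
Terms of depth exactly 2: N_2 − N_1 = 9 − 6 = 3.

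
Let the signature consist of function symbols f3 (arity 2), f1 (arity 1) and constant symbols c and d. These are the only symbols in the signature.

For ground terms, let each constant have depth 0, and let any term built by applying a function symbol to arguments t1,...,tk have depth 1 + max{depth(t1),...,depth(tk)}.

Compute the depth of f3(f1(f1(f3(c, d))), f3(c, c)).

depth(f3(c, d)) = 1 + max(0, 0) = 1
depth(f1(f3(c, d))) = 1 + depth(f3(c, d)) = 1 + 1 = 2
depth(f1(f1(f3(c, d)))) = 1 + depth(f1(f3(c, d))) = 1 + 2 = 3
depth(f3(c, c)) = 1 + max(0, 0) = 1
depth(f3(f1(f1(f3(c, d))), f3(c, c))) = 1 + max(3, 1) = 4

4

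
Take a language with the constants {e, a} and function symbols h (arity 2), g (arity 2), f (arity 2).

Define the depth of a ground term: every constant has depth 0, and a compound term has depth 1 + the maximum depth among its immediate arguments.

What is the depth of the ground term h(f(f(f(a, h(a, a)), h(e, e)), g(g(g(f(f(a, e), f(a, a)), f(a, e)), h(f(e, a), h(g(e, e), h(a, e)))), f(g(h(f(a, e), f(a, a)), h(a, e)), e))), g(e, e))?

7

depth(h(a, a)) = 1 + max(0, 0) = 1
depth(f(a, h(a, a))) = 1 + max(0, 1) = 2
depth(h(e, e)) = 1 + max(0, 0) = 1
depth(f(f(a, h(a, a)), h(e, e))) = 1 + max(2, 1) = 3
depth(f(a, e)) = 1 + max(0, 0) = 1
depth(f(a, a)) = 1 + max(0, 0) = 1
depth(f(f(a, e), f(a, a))) = 1 + max(1, 1) = 2
depth(g(f(f(a, e), f(a, a)), f(a, e))) = 1 + max(2, 1) = 3
depth(f(e, a)) = 1 + max(0, 0) = 1
depth(g(e, e)) = 1 + max(0, 0) = 1
depth(h(a, e)) = 1 + max(0, 0) = 1
depth(h(g(e, e), h(a, e))) = 1 + max(1, 1) = 2
depth(h(f(e, a), h(g(e, e), h(a, e)))) = 1 + max(1, 2) = 3
depth(g(g(f(f(a, e), f(a, a)), f(a, e)), h(f(e, a), h(g(e, e), h(a, e))))) = 1 + max(3, 3) = 4
depth(h(f(a, e), f(a, a))) = 1 + max(1, 1) = 2
depth(g(h(f(a, e), f(a, a)), h(a, e))) = 1 + max(2, 1) = 3
depth(f(g(h(f(a, e), f(a, a)), h(a, e)), e)) = 1 + max(3, 0) = 4
depth(g(g(g(f(f(a, e), f(a, a)), f(a, e)), h(f(e, a), h(g(e, e), h(a, e)))), f(g(h(f(a, e), f(a, a)), h(a, e)), e))) = 1 + max(4, 4) = 5
depth(f(f(f(a, h(a, a)), h(e, e)), g(g(g(f(f(a, e), f(a, a)), f(a, e)), h(f(e, a), h(g(e, e), h(a, e)))), f(g(h(f(a, e), f(a, a)), h(a, e)), e)))) = 1 + max(3, 5) = 6
depth(h(f(f(f(a, h(a, a)), h(e, e)), g(g(g(f(f(a, e), f(a, a)), f(a, e)), h(f(e, a), h(g(e, e), h(a, e)))), f(g(h(f(a, e), f(a, a)), h(a, e)), e))), g(e, e))) = 1 + max(6, 1) = 7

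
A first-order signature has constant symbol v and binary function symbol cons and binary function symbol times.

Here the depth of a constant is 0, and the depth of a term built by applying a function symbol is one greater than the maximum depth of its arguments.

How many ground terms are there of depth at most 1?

3

Let N_k count ground terms of depth at most k. Each non-constant term of depth ≤ k is some function symbol applied to depth-≤(k−1) arguments, giving N_k = 1 + N_{k-1}^2 + N_{k-1}^2.
N_0 = 1
N_1 = 1 + 1^2 + 1^2 = 3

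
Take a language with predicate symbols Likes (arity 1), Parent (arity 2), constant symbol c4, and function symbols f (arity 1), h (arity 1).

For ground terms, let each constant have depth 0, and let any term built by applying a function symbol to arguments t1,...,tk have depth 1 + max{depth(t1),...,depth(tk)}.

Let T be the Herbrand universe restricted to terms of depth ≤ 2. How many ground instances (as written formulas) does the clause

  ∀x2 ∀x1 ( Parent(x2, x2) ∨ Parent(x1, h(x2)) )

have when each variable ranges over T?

Ground terms of depth ≤ 2:
  Let N_k = |{terms of depth ≤ k}|. Then N_0 = 1 and N_k = 1 + N_{k-1} + N_{k-1} for k ≥ 1 (one summand per function symbol, arity giving the exponent).
  N_0 = 1
  N_1 = 1 + 1 + 1 = 3
  N_2 = 1 + 3 + 3 = 7
  Explicitly: c4, f(c4), f(f(c4)), f(h(c4)), h(c4), h(f(c4)), h(h(c4)).
So there are 7 ground terms available for substitution.
There are 2 variables to instantiate (x2, x1), each occurring in at least one literal, so different choices give different ground instances.
Number of ground instances = 7^2 = 49.

49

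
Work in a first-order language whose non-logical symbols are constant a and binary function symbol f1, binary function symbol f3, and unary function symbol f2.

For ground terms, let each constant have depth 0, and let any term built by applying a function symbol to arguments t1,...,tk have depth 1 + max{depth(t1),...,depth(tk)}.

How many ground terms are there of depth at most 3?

2776

If N_k denotes the number of depth-≤k ground terms, the 1 constant gives N_0 = 1, and each function symbol of arity r contributes N_{k-1}^r new terms at level k: N_k = 1 + N_{k-1}^2 + N_{k-1}^2 + N_{k-1}.
N_0 = 1
N_1 = 1 + 1^2 + 1^2 + 1 = 4
N_2 = 1 + 4^2 + 4^2 + 4 = 37
N_3 = 1 + 37^2 + 37^2 + 37 = 2776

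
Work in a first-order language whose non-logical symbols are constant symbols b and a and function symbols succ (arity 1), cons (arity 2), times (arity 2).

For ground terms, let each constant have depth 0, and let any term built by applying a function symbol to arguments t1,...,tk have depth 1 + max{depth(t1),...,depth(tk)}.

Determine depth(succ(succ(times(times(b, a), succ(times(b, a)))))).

depth(times(b, a)) = 1 + max(0, 0) = 1
depth(succ(times(b, a))) = 1 + depth(times(b, a)) = 1 + 1 = 2
depth(times(times(b, a), succ(times(b, a)))) = 1 + max(1, 2) = 3
depth(succ(times(times(b, a), succ(times(b, a))))) = 1 + depth(times(times(b, a), succ(times(b, a)))) = 1 + 3 = 4
depth(succ(succ(times(times(b, a), succ(times(b, a)))))) = 1 + depth(succ(times(times(b, a), succ(times(b, a))))) = 1 + 4 = 5

5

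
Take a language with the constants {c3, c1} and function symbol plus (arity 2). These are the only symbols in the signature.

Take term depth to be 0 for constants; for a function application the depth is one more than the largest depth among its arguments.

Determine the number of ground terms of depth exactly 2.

32

Count level by level. With function symbols plus/2, the terms of depth ≤ k are the 2 constants together with each function applied to depth-≤(k−1) tuples, so N_k = 2 + N_{k-1}^2.
N_0 = 2
N_1 = 2 + 2^2 = 6
N_2 = 2 + 6^2 = 38
Terms of depth exactly 2: N_2 − N_1 = 38 − 6 = 32.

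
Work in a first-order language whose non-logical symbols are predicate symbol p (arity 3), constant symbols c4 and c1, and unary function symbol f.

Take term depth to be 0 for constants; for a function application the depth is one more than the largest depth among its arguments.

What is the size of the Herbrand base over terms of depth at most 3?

First count ground terms of depth ≤ 3.
Let N_k count ground terms of depth at most k. Each non-constant term of depth ≤ k is some function symbol applied to depth-≤(k−1) arguments, giving N_k = 2 + N_{k-1}.
N_0 = 2
N_1 = 2 + 2 = 4
N_2 = 2 + 4 = 6
N_3 = 2 + 6 = 8
Explicitly: c4, c1, f(c4), f(c1), f(f(c4)), f(f(c1)), f(f(f(c4))), f(f(f(c1))).
So |H| = 8.
Ground atoms are formed by filling each argument slot of a predicate with a term from H, so an r-ary predicate gives |H|^r atoms:
  p: 8^3 = 512
Total ground atoms: 512.

512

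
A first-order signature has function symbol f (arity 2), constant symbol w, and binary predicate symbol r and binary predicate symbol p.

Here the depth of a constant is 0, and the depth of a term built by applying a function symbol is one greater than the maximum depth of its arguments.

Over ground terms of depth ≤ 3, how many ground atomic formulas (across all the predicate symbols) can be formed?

1352

First count ground terms of depth ≤ 3.
Let N_k = |{terms of depth ≤ k}|. Then N_0 = 1 and N_k = 1 + N_{k-1}^2 for k ≥ 1 (one summand per function symbol, arity giving the exponent).
N_0 = 1
N_1 = 1 + 1^2 = 2
N_2 = 1 + 2^2 = 5
N_3 = 1 + 5^2 = 26
So |H| = 26.
For each predicate symbol, the number of ground atoms is |H| raised to its arity; summing:
  r: 26^2 = 676;  p: 26^2 = 676
Total ground atoms: 676 + 676 = 1352.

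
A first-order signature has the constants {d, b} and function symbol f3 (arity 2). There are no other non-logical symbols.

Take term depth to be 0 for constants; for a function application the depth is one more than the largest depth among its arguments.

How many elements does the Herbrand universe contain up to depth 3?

Count level by level. With function symbols f3/2, the terms of depth ≤ k are the 2 constants together with each function applied to depth-≤(k−1) tuples, so N_k = 2 + N_{k-1}^2.
N_0 = 2
N_1 = 2 + 2^2 = 6
N_2 = 2 + 6^2 = 38
N_3 = 2 + 38^2 = 1446

1446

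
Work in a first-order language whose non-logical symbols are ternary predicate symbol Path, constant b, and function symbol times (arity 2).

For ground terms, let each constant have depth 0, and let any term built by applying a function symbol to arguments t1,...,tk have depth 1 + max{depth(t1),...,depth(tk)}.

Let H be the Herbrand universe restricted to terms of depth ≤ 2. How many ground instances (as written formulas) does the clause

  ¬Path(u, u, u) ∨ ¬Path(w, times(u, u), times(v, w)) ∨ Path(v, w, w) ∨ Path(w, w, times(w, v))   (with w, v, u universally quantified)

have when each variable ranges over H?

Ground terms of depth ≤ 2:
  Write N_k for the number of ground terms of depth ≤ k. A term of depth ≤ k is either a constant or a function symbol applied to arguments of depth ≤ k−1, so N_k = 1 + N_{k-1}^2.
  N_0 = 1
  N_1 = 1 + 1^2 = 2
  N_2 = 1 + 2^2 = 5
  Explicitly: b, times(b, b), times(b, times(b, b)), times(times(b, b), b), times(times(b, b), times(b, b)).
So there are 5 ground terms available for substitution.
There are 3 variables to instantiate (w, v, u), each occurring in at least one literal, so different choices give different ground instances.
Number of ground instances = 5^3 = 125.

125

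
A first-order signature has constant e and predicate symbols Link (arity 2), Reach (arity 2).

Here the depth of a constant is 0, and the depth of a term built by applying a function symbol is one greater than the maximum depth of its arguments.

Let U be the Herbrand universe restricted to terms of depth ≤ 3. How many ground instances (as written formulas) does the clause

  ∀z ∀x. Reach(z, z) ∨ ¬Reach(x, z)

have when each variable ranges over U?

Ground terms of depth ≤ 3:
  With no function symbols every ground term is a constant, so there is exactly 1 ground term at every depth bound.
  N_0 = 1
  N_1 = 1
  N_2 = 1
  N_3 = 1
  Explicitly: e.
So there is exactly 1 ground term available for substitution.
Each of z, x ranges independently over the available ground terms, and distinct assignments produce distinct instances.
Number of ground instances = 1^2 = 1.

1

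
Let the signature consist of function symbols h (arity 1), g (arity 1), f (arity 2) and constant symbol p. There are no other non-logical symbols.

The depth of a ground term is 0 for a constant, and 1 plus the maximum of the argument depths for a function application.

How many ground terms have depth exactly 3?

If N_k denotes the number of depth-≤k ground terms, the 1 constant gives N_0 = 1, and each function symbol of arity r contributes N_{k-1}^r new terms at level k: N_k = 1 + N_{k-1} + N_{k-1} + N_{k-1}^2.
N_0 = 1
N_1 = 1 + 1 + 1 + 1^2 = 4
N_2 = 1 + 4 + 4 + 4^2 = 25
N_3 = 1 + 25 + 25 + 25^2 = 676
Terms of depth exactly 3: N_3 − N_2 = 676 − 25 = 651.

651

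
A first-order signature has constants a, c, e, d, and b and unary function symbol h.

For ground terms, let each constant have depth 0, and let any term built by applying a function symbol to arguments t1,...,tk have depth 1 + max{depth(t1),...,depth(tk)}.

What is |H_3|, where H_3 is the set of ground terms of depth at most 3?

20

Let N_k = |{terms of depth ≤ k}|. Then N_0 = 5 and N_k = 5 + N_{k-1} for k ≥ 1 (one summand per function symbol, arity giving the exponent).
N_0 = 5
N_1 = 5 + 5 = 10
N_2 = 5 + 10 = 15
N_3 = 5 + 15 = 20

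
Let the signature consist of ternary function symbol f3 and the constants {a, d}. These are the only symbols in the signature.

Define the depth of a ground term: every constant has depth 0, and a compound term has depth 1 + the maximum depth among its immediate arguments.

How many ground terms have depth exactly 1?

If N_k denotes the number of depth-≤k ground terms, the 2 constants give N_0 = 2, and each function symbol of arity r contributes N_{k-1}^r new terms at level k: N_k = 2 + N_{k-1}^3.
N_0 = 2
N_1 = 2 + 2^3 = 10
Terms of depth exactly 1: N_1 − N_0 = 10 − 2 = 8.

8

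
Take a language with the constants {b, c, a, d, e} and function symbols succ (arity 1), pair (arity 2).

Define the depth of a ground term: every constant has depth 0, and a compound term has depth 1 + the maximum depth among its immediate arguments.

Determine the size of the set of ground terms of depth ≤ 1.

Count level by level. With function symbols succ/1, pair/2, the terms of depth ≤ k are the 5 constants together with each function applied to depth-≤(k−1) tuples, so N_k = 5 + N_{k-1} + N_{k-1}^2.
N_0 = 5
N_1 = 5 + 5 + 5^2 = 35

35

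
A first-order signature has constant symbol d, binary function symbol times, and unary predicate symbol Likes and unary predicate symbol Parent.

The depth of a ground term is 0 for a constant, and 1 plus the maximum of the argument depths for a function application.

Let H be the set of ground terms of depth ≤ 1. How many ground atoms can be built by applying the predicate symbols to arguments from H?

4

First count ground terms of depth ≤ 1.
Let N_k = |{terms of depth ≤ k}|. Then N_0 = 1 and N_k = 1 + N_{k-1}^2 for k ≥ 1 (one summand per function symbol, arity giving the exponent).
N_0 = 1
N_1 = 1 + 1^2 = 2
So |H| = 2.
A ground atom is a predicate applied to a tuple of terms from H, so the count is the sum over predicates of |H|^arity:
  Likes: 2;  Parent: 2
Total ground atoms: 2 + 2 = 4.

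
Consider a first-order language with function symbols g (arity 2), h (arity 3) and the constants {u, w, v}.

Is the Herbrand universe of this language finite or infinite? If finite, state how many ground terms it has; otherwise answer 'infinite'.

infinite

The signature has at least one function symbol (g, arity 2) and at least one constant (u).
Iterating g gives infinitely many distinct ground terms: u, g(u, u), g(g(u, u), g(u, u)), ...
So the Herbrand universe is infinite.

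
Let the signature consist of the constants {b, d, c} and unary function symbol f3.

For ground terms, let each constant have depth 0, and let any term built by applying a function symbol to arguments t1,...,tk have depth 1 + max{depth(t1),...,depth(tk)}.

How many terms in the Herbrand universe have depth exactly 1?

3

Let N_k = |{terms of depth ≤ k}|. Then N_0 = 3 and N_k = 3 + N_{k-1} for k ≥ 1 (one summand per function symbol, arity giving the exponent).
N_0 = 3
N_1 = 3 + 3 = 6
Terms of depth exactly 1: N_1 − N_0 = 6 − 3 = 3.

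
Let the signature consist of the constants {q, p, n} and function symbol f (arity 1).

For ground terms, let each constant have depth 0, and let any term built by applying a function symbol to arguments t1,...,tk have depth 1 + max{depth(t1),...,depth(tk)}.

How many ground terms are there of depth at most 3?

12

Let N_k count ground terms of depth at most k. Each non-constant term of depth ≤ k is some function symbol applied to depth-≤(k−1) arguments, giving N_k = 3 + N_{k-1}.
N_0 = 3
N_1 = 3 + 3 = 6
N_2 = 3 + 6 = 9
N_3 = 3 + 9 = 12
Explicitly: q, p, n, f(q), f(p), f(n), f(f(q)), f(f(p)), f(f(n)), f(f(f(q))), f(f(f(p))), f(f(f(n))).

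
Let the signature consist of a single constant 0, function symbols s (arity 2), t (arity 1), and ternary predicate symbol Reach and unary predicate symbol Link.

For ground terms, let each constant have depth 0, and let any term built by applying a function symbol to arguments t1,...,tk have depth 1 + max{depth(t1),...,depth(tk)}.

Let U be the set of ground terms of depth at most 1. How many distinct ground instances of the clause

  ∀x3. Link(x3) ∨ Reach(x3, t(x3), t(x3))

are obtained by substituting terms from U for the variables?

3

Ground terms of depth ≤ 1:
  Count level by level. With function symbols s/2, t/1, the terms of depth ≤ k are the 1 constant together with each function applied to depth-≤(k−1) tuples, so N_k = 1 + N_{k-1}^2 + N_{k-1}.
  N_0 = 1
  N_1 = 1 + 1^2 + 1 = 3
So there are 3 ground terms available for substitution.
There is 1 variable to instantiate (x3),  occurring in at least one literal, so different choices give different ground instances.
Number of ground instances = 3.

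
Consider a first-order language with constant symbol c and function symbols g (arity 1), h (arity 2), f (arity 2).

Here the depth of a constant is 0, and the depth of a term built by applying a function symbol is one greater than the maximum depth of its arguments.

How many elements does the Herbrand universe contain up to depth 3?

2776

Write N_k for the number of ground terms of depth ≤ k. A term of depth ≤ k is either a constant or a function symbol applied to arguments of depth ≤ k−1, so N_k = 1 + N_{k-1} + N_{k-1}^2 + N_{k-1}^2.
N_0 = 1
N_1 = 1 + 1 + 1^2 + 1^2 = 4
N_2 = 1 + 4 + 4^2 + 4^2 = 37
N_3 = 1 + 37 + 37^2 + 37^2 = 2776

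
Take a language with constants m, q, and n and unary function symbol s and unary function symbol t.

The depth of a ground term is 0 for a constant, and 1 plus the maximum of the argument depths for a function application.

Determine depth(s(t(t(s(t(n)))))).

5

depth(t(n)) = 1 + depth(n) = 1 + 0 = 1
depth(s(t(n))) = 1 + depth(t(n)) = 1 + 1 = 2
depth(t(s(t(n)))) = 1 + depth(s(t(n))) = 1 + 2 = 3
depth(t(t(s(t(n))))) = 1 + depth(t(s(t(n)))) = 1 + 3 = 4
depth(s(t(t(s(t(n)))))) = 1 + depth(t(t(s(t(n))))) = 1 + 4 = 5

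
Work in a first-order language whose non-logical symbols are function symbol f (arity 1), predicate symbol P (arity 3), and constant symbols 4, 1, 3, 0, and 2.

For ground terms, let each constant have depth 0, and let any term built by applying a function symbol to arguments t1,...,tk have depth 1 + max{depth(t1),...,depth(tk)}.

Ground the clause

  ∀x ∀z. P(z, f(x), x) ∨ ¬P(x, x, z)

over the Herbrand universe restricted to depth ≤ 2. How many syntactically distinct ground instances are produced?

Ground terms of depth ≤ 2:
  Write N_k for the number of ground terms of depth ≤ k. A term of depth ≤ k is either a constant or a function symbol applied to arguments of depth ≤ k−1, so N_k = 5 + N_{k-1}.
  N_0 = 5
  N_1 = 5 + 5 = 10
  N_2 = 5 + 10 = 15
So there are 15 ground terms available for substitution.
The body mentions every one of the 2 quantified variables; since ground terms form a free algebra, no two substitutions collapse to the same formula.
Number of ground instances = 15^2 = 225.

225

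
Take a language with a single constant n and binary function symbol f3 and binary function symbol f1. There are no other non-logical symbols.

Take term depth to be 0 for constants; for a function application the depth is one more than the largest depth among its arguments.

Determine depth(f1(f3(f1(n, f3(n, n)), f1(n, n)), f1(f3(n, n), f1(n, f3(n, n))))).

4

depth(f3(n, n)) = 1 + max(0, 0) = 1
depth(f1(n, f3(n, n))) = 1 + max(0, 1) = 2
depth(f1(n, n)) = 1 + max(0, 0) = 1
depth(f3(f1(n, f3(n, n)), f1(n, n))) = 1 + max(2, 1) = 3
depth(f1(f3(n, n), f1(n, f3(n, n)))) = 1 + max(1, 2) = 3
depth(f1(f3(f1(n, f3(n, n)), f1(n, n)), f1(f3(n, n), f1(n, f3(n, n))))) = 1 + max(3, 3) = 4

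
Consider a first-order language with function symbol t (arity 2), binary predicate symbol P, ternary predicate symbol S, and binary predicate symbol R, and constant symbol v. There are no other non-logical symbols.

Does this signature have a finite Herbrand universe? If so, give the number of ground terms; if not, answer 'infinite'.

The signature has at least one function symbol (t, arity 2) and at least one constant (v).
Iterating t gives infinitely many distinct ground terms: v, t(v, v), t(t(v, v), t(v, v)), ...
So the Herbrand universe is infinite.

infinite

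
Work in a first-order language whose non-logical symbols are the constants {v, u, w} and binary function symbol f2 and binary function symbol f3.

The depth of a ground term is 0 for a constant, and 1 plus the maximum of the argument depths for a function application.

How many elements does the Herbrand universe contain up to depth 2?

If N_k denotes the number of depth-≤k ground terms, the 3 constants give N_0 = 3, and each function symbol of arity r contributes N_{k-1}^r new terms at level k: N_k = 3 + N_{k-1}^2 + N_{k-1}^2.
N_0 = 3
N_1 = 3 + 3^2 + 3^2 = 21
N_2 = 3 + 21^2 + 21^2 = 885

885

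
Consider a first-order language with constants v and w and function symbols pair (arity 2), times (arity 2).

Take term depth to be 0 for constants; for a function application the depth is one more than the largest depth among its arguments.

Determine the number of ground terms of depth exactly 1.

Let N_k = |{terms of depth ≤ k}|. Then N_0 = 2 and N_k = 2 + N_{k-1}^2 + N_{k-1}^2 for k ≥ 1 (one summand per function symbol, arity giving the exponent).
N_0 = 2
N_1 = 2 + 2^2 + 2^2 = 10
Terms of depth exactly 1: N_1 − N_0 = 10 − 2 = 8.

8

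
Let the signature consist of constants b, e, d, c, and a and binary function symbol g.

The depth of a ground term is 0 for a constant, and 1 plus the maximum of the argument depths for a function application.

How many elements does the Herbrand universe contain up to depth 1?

30

Write N_k for the number of ground terms of depth ≤ k. A term of depth ≤ k is either a constant or a function symbol applied to arguments of depth ≤ k−1, so N_k = 5 + N_{k-1}^2.
N_0 = 5
N_1 = 5 + 5^2 = 30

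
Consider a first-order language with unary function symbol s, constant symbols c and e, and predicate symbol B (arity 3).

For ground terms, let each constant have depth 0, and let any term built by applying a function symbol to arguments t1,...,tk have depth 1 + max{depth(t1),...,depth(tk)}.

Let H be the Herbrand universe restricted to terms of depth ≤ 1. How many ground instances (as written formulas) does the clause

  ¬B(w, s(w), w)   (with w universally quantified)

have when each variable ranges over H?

4

Ground terms of depth ≤ 1:
  Let N_k = |{terms of depth ≤ k}|. Then N_0 = 2 and N_k = 2 + N_{k-1} for k ≥ 1 (one summand per function symbol, arity giving the exponent).
  N_0 = 2
  N_1 = 2 + 2 = 4
So there are 4 ground terms available for substitution.
There is 1 variable to instantiate (w),  occurring in at least one literal, so different choices give different ground instances.
Number of ground instances = 4.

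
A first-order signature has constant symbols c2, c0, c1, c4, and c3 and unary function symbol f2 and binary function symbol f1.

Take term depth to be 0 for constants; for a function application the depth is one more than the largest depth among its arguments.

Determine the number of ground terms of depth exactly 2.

Count level by level. With function symbols f2/1, f1/2, the terms of depth ≤ k are the 5 constants together with each function applied to depth-≤(k−1) tuples, so N_k = 5 + N_{k-1} + N_{k-1}^2.
N_0 = 5
N_1 = 5 + 5 + 5^2 = 35
N_2 = 5 + 35 + 35^2 = 1265
Terms of depth exactly 2: N_2 − N_1 = 1265 − 35 = 1230.

1230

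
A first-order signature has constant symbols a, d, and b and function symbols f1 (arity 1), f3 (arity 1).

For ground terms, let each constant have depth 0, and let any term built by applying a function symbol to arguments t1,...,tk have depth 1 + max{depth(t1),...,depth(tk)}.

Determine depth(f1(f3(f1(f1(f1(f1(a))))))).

depth(f1(a)) = 1 + depth(a) = 1 + 0 = 1
depth(f1(f1(a))) = 1 + depth(f1(a)) = 1 + 1 = 2
depth(f1(f1(f1(a)))) = 1 + depth(f1(f1(a))) = 1 + 2 = 3
depth(f1(f1(f1(f1(a))))) = 1 + depth(f1(f1(f1(a)))) = 1 + 3 = 4
depth(f3(f1(f1(f1(f1(a)))))) = 1 + depth(f1(f1(f1(f1(a))))) = 1 + 4 = 5
depth(f1(f3(f1(f1(f1(f1(a))))))) = 1 + depth(f3(f1(f1(f1(f1(a)))))) = 1 + 5 = 6

6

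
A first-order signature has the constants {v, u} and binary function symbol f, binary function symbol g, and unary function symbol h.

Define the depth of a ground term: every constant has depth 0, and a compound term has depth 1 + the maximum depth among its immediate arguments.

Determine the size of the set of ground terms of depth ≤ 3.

If N_k denotes the number of depth-≤k ground terms, the 2 constants give N_0 = 2, and each function symbol of arity r contributes N_{k-1}^r new terms at level k: N_k = 2 + N_{k-1}^2 + N_{k-1}^2 + N_{k-1}.
N_0 = 2
N_1 = 2 + 2^2 + 2^2 + 2 = 12
N_2 = 2 + 12^2 + 12^2 + 12 = 302
N_3 = 2 + 302^2 + 302^2 + 302 = 182712

182712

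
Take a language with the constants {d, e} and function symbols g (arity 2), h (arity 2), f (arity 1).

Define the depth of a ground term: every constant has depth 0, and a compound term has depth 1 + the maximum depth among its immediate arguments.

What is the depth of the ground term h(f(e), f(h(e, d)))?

3

depth(f(e)) = 1 + depth(e) = 1 + 0 = 1
depth(h(e, d)) = 1 + max(0, 0) = 1
depth(f(h(e, d))) = 1 + depth(h(e, d)) = 1 + 1 = 2
depth(h(f(e), f(h(e, d)))) = 1 + max(1, 2) = 3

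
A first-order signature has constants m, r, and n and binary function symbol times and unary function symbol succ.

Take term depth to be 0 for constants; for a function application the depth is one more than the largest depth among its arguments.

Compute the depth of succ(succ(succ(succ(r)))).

4

depth(succ(r)) = 1 + depth(r) = 1 + 0 = 1
depth(succ(succ(r))) = 1 + depth(succ(r)) = 1 + 1 = 2
depth(succ(succ(succ(r)))) = 1 + depth(succ(succ(r))) = 1 + 2 = 3
depth(succ(succ(succ(succ(r))))) = 1 + depth(succ(succ(succ(r)))) = 1 + 3 = 4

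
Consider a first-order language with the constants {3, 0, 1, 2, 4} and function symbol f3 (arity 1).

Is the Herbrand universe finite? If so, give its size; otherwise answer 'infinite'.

infinite

The signature has at least one function symbol (f3, arity 1) and at least one constant (3).
Iterating f3 gives infinitely many distinct ground terms: 3, f3(3), f3(f3(3)), ...
So the Herbrand universe is infinite.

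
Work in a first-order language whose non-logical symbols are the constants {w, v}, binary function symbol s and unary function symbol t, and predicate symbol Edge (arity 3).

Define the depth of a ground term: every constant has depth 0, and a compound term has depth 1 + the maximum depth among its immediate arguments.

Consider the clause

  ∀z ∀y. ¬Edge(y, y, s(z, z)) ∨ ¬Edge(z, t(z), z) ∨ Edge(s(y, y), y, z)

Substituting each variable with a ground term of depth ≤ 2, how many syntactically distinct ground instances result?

Ground terms of depth ≤ 2:
  Write N_k for the number of ground terms of depth ≤ k. A term of depth ≤ k is either a constant or a function symbol applied to arguments of depth ≤ k−1, so N_k = 2 + N_{k-1}^2 + N_{k-1}.
  N_0 = 2
  N_1 = 2 + 2^2 + 2 = 8
  N_2 = 2 + 8^2 + 8 = 74
So there are 74 ground terms available for substitution.
There are 2 variables to instantiate (z, y), each occurring in at least one literal, so different choices give different ground instances.
Number of ground instances = 74^2 = 5476.

5476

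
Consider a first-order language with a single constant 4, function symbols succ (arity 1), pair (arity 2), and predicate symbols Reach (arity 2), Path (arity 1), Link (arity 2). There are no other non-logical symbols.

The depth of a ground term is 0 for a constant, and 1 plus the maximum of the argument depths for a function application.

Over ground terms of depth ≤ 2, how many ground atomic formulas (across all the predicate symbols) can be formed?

First count ground terms of depth ≤ 2.
Count level by level. With function symbols succ/1, pair/2, the terms of depth ≤ k are the 1 constant together with each function applied to depth-≤(k−1) tuples, so N_k = 1 + N_{k-1} + N_{k-1}^2.
N_0 = 1
N_1 = 1 + 1 + 1^2 = 3
N_2 = 1 + 3 + 3^2 = 13
So |H| = 13.
Ground atoms are formed by filling each argument slot of a predicate with a term from H, so an r-ary predicate gives |H|^r atoms:
  Reach: 13^2 = 169;  Path: 13;  Link: 13^2 = 169
Total ground atoms: 169 + 13 + 169 = 351.

351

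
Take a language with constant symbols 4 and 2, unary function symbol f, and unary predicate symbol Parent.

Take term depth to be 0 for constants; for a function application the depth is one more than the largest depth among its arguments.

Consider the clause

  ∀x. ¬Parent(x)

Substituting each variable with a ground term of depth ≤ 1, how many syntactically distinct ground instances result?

4

Ground terms of depth ≤ 1:
  Count level by level. With function symbols f/1, the terms of depth ≤ k are the 2 constants together with each function applied to depth-≤(k−1) tuples, so N_k = 2 + N_{k-1}.
  N_0 = 2
  N_1 = 2 + 2 = 4
  Explicitly: 4, 2, f(4), f(2).
So there are 4 ground terms available for substitution.
The clause has 1 distinct variable (x), which appears in the body. In the free term algebra distinct substitutions yield syntactically distinct ground instances.
Number of ground instances = 4.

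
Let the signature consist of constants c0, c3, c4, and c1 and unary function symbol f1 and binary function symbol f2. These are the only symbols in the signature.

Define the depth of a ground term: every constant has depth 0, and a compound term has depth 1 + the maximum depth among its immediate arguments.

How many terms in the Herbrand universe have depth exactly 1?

Let N_k = |{terms of depth ≤ k}|. Then N_0 = 4 and N_k = 4 + N_{k-1} + N_{k-1}^2 for k ≥ 1 (one summand per function symbol, arity giving the exponent).
N_0 = 4
N_1 = 4 + 4 + 4^2 = 24
Terms of depth exactly 1: N_1 − N_0 = 24 − 4 = 20.

20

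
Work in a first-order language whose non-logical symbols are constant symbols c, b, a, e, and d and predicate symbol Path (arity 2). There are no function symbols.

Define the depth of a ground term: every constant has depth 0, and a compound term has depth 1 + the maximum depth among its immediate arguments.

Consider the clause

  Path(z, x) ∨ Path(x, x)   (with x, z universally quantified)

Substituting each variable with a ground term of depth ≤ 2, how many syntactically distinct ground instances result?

Ground terms of depth ≤ 2:
  With no function symbols every ground term is a constant, so there are exactly 5 ground terms at every depth bound.
  N_0 = 5
  N_1 = 5
  N_2 = 5
  Explicitly: c, b, a, e, d.
So there are 5 ground terms available for substitution.
There are 2 variables to instantiate (x, z), each occurring in at least one literal, so different choices give different ground instances.
Number of ground instances = 5^2 = 25.

25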